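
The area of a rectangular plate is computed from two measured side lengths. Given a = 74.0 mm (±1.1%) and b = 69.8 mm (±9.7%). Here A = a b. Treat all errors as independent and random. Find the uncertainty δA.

504 mm^2

For a monomial A ∝ a, b, fractional errors add in quadrature:
  (1·δa/a)² = (1×0.0110)² = 0.000121;  (1·δb/b)² = (1×0.0970)² = 0.00941
δA/A = √(0.00953) = 0.0976
A = 5170 mm^2, so δA = 0.0976 × 5170 = 504 mm^2.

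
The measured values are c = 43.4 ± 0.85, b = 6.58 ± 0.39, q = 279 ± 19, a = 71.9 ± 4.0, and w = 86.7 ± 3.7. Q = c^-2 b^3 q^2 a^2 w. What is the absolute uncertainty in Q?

Since Q is a product/quotient, work with relative uncertainties:
  (-2·δc/c)² = (-2×0.0196)² = 0.00153;  (3·δb/b)² = (3×0.0593)² = 0.0316;  (2·δq/q)² = (2×0.0681)² = 0.0186;  (2·δa/a)² = (2×0.0556)² = 0.0124;  (1·δw/w)² = (1×0.0427)² = 0.00182
δQ/Q = √(0.0659) = 0.257
Q = 5.28e+09, so δQ = 0.257 × 5.28e+09 = 1.35e+09.

1.35e+09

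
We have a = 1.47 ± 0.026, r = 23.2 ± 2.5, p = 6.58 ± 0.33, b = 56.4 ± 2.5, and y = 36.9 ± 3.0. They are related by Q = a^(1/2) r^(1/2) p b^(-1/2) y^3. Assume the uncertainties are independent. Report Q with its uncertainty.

(2.57 ± 0.658) × 10^5

Relative error in a monomial: (δQ/Q)² = Σ (nᵢ · δxᵢ/xᵢ)².
  (½·δa/a)² = (0.5×0.0177)² = 7.82e-05;  (½·δr/r)² = (0.5×0.108)² = 0.00290;  (1·δp/p)² = (1×0.0502)² = 0.00252;  (−½·δb/b)² = (-0.5×0.0443)² = 0.000491;  (3·δy/y)² = (3×0.0813)² = 0.0595
δQ/Q = √(0.0655) = 0.256
Q = 2.57e+05, so δQ = 0.256 × 2.57e+05 = 65800.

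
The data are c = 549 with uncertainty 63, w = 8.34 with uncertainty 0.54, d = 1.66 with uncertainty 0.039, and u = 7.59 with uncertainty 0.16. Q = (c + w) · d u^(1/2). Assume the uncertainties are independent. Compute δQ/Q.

Let h = c + w = 557. δh = √(δc² + δw²) = √(3970 + 0.292) = 63.0, so δh/h = 0.113.
Q is then a monomial in h, d, u:
δQ/Q = √((δh/h)² + (1·δd/d)² + (½·δu/u)²) = √(0.0128 + 0.000552 + 0.000111) = 0.116

0.116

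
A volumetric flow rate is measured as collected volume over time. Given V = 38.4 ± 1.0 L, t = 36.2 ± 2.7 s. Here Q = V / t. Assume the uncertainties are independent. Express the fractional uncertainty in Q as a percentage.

7.90%

Q is a product of powers, so relative uncertainties combine in quadrature:
  (1·δV/V)² = (1×0.0260)² = 0.000678;  (-1·δt/t)² = (-1×0.0746)² = 0.00556
δQ/Q = √(0.00624) = 0.0790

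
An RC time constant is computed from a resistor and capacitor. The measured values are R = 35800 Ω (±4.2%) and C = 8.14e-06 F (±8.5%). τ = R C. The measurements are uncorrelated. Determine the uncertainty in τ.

τ is a product of powers, so relative uncertainties combine in quadrature:
  (1·δR/R)² = (1×0.0420)² = 0.00176;  (1·δC/C)² = (1×0.0850)² = 0.00723
δτ/τ = √(0.00899) = 0.0948
τ = 0.291 s, so δτ = 0.0948 × 0.291 = 0.0276 s.

0.0276 s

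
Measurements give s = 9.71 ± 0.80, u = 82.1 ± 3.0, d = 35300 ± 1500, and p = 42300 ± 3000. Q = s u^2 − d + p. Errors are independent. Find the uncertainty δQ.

Let w = s·u^2 = 65400. δw/w = √((1·δs/s)² + (2·δu/u)²) = √(0.00679 + 0.00534) = 0.110, so δw = 7210.
Q = w − d + p: δQ = √(δw² + δd² + δp²) = √(5.2e+07 + 2.25e+06 + 9e+06) = 7950

7950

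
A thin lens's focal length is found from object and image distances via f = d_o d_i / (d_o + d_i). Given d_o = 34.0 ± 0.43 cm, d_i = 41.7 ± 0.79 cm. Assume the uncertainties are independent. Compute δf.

∂f/∂d_o = (d_i/(d_o+d_i))² = 0.303;  ∂f/∂d_i = (d_o/(d_o+d_i))² = 0.202
δf = √((∂f/∂d_o · δd_o)² + (∂f/∂d_i · δd_i)²) = √(0.0170 + 0.0254) = 0.206 cm

0.206 cm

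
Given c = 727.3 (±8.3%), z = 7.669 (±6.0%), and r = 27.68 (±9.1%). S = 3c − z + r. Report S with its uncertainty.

2202 ± 181

Sums and differences: (δS)² = Σ (cᵢ δxᵢ)².
  (3·δc)² = 32800;  (δz)² = 0.212;  (δr)² = 6.34
δS = √(32800) = 181
S = 2202.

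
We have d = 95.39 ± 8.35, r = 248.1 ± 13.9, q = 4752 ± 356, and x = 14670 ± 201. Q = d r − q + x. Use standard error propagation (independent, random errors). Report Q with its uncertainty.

33580 ± 2490

Let p = d·r = 23670. δp/p = √((1·δd/d)² + (1·δr/r)²) = √(0.00766 + 0.00314) = 0.104, so δp = 2460.
Q = p − q + x: δQ = √(δp² + δq² + δx²) = √(6.05e+06 + 1.27e+05 + 40400) = 2490
Q = 33580.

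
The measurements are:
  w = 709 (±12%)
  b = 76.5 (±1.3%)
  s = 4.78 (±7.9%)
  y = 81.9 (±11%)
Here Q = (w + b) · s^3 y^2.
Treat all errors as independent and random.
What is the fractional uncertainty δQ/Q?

Let u = w + b = 786. δu = √(δw² + δb²) = √(7240 + 0.989) = 85.1, so δu/u = 0.108.
Q is then a monomial in u, s, y:
δQ/Q = √((δu/u)² + (3·δs/s)² + (2·δy/y)²) = √(0.0117 + 0.0562 + 0.0484) = 0.341

0.341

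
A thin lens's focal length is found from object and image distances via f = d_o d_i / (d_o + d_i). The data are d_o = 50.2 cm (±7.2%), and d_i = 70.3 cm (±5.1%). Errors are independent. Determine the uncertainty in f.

∂f/∂d_o = (d_i/(d_o+d_i))² = 0.340;  ∂f/∂d_i = (d_o/(d_o+d_i))² = 0.174
δf = √((∂f/∂d_o · δd_o)² + (∂f/∂d_i · δd_i)²) = √(1.51 + 0.387) = 1.38 cm

1.38 cm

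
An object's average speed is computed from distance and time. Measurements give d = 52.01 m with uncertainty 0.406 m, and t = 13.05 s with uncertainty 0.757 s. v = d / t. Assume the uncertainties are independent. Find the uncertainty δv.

0.233 m/s

Products/powers → add relative errors in quadrature, weighted by exponent:
  (1·δd/d)² = (1×0.00781)² = 6.09e-05;  (-1·δt/t)² = (-1×0.0580)² = 0.00336
δv/v = √(0.00343) = 0.0585
v = 3.985 m/s, so δv = 0.0585 × 3.985 = 0.233 m/s.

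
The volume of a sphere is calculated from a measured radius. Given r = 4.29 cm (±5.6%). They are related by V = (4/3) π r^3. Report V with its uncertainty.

331 ± 55.6 cm^3

V ∝ r^3, so δV/V = |3| · δr/r = 3 × 0.0560 = 0.168.
V = 331 cm^3, so δV = 0.168 × 331 = 55.6 cm^3.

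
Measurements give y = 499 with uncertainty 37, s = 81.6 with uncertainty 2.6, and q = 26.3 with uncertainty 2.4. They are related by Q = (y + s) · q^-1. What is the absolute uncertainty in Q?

2.46

Let u = y + s = 581. δu = √(δy² + δs²) = √(1370 + 6.76) = 37.1, so δu/u = 0.0639.
Q is then a monomial in u, q:
δQ/Q = √((δu/u)² + (-1·δq/q)²) = √(0.00408 + 0.00833) = 0.111
Q = 22.1, so δQ = 0.111 × 22.1 = 2.46.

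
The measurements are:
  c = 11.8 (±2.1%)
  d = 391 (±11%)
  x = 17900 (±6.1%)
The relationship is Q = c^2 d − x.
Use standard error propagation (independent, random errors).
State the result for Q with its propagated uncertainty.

36500 ± 6500

Let p = c^2·d = 54400. δp/p = √((2·δc/c)² + (1·δd/d)²) = √(0.00176 + 0.0121) = 0.118, so δp = 6410.
Q = p − x: δQ = √(δp² + δx²) = √(4.11e+07 + 1.19e+06) = 6500
Q = 36500.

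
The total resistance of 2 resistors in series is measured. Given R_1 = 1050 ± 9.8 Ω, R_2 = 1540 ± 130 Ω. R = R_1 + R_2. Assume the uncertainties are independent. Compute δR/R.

0.0503

Sums and differences: (δR)² = Σ (cᵢ δxᵢ)².
  (δR_1)² = 96.0;  (δR_2)² = 16900
δR = √(17000) = 130 Ω
R = 2590 Ω, so δR/R = 130/2590 = 0.0503.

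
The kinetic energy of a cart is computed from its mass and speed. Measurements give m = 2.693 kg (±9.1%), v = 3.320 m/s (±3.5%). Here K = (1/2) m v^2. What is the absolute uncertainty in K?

1.70 J

Relative error in a monomial: (δK/K)² = Σ (nᵢ · δxᵢ/xᵢ)².
  (1·δm/m)² = (1×0.0910)² = 0.00828;  (2·δv/v)² = (2×0.0350)² = 0.00490
δK/K = √(0.0132) = 0.115
K = 14.84 J, so δK = 0.115 × 14.84 = 1.70 J.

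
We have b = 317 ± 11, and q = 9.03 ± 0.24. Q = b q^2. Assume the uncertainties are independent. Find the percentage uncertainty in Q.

6.35%

Products/powers → add relative errors in quadrature, weighted by exponent:
  (1·δb/b)² = (1×0.0347)² = 0.00120;  (2·δq/q)² = (2×0.0266)² = 0.00283
δQ/Q = √(0.00403) = 0.0635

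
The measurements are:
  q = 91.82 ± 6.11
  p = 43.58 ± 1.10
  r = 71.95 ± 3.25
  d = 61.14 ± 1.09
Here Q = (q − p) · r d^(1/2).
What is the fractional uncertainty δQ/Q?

0.137

Let u = q − p = 48.24. δu = √(δq² + δp²) = √(37.3 + 1.21) = 6.21, so δu/u = 0.129.
Q is then a monomial in u, r, d:
δQ/Q = √((δu/u)² + (1·δr/r)² + (½·δd/d)²) = √(0.0166 + 0.00204 + 7.95e-05) = 0.137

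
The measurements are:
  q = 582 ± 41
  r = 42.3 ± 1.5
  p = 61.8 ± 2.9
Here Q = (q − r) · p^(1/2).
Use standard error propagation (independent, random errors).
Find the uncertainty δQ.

338

Let u = q − r = 540. δu = √(δq² + δr²) = √(1680 + 2.25) = 41.0, so δu/u = 0.0760.
Q is then a monomial in u, p:
δQ/Q = √((δu/u)² + (½·δp/p)²) = √(0.00578 + 0.000551) = 0.0796
Q = 4240, so δQ = 0.0796 × 4240 = 338.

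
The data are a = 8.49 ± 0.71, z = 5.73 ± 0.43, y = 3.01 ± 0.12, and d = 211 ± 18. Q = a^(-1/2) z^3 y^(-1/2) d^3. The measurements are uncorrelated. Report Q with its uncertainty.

(3.50 ± 1.20) × 10^8

Since Q is a product/quotient, work with relative uncertainties:
  (−½·δa/a)² = (-0.5×0.0836)² = 0.00175;  (3·δz/z)² = (3×0.0750)² = 0.0507;  (−½·δy/y)² = (-0.5×0.0399)² = 0.000397;  (3·δd/d)² = (3×0.0853)² = 0.0655
δQ/Q = √(0.118) = 0.344
Q = 3.5e+08, so δQ = 0.344 × 3.5e+08 = 1.2e+08.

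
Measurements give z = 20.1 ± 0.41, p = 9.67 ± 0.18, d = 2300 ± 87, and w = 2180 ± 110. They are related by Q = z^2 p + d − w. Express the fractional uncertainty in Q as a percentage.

Let h = z^2·p = 3910. δh/h = √((2·δz/z)² + (1·δp/p)²) = √(0.00166 + 0.000346) = 0.0448, so δh = 175.
Q = h + d − w: δQ = √(δh² + δd² + δw²) = √(30700 + 7570 + 12100) = 224
Q = 4030, so δQ/Q = 224/4030 = 0.0557.

5.57%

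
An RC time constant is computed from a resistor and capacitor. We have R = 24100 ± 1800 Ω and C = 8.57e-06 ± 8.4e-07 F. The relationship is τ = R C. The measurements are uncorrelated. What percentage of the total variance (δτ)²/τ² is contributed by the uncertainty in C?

63.3%

(δτ/τ)² = (1·δR/R)² + (1·δC/C)²
  R term: (1×0.0747)² = 0.00558
  C term: (1×0.0980)² = 0.00961
Total = 0.0152. Share from C = 0.00961/0.0152 = 0.633.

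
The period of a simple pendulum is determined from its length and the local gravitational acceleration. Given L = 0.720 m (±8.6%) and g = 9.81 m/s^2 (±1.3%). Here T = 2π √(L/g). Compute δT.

T is a product of powers, so relative uncertainties combine in quadrature:
  (½·δL/L)² = (0.5×0.0860)² = 0.00185;  (−½·δg/g)² = (-0.5×0.0130)² = 4.22e-05
δT/T = √(0.00189) = 0.0435
T = 1.70 s, so δT = 0.0435 × 1.70 = 0.0740 s.

0.0740 s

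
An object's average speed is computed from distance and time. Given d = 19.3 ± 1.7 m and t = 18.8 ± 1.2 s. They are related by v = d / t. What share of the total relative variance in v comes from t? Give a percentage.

(δv/v)² = (1·δd/d)² + (-1·δt/t)²
  d term: (1×0.0881)² = 0.00776
  t term: (-1×0.0638)² = 0.00407
Total = 0.0118. Share from t = 0.00407/0.0118 = 0.344.

34.4%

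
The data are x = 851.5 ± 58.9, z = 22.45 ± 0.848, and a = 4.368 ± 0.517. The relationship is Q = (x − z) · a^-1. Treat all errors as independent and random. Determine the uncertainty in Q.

Let u = x − z = 829.0. δu = √(δx² + δz²) = √(3470 + 0.719) = 58.9, so δu/u = 0.0711.
Q is then a monomial in u, a:
δQ/Q = √((δu/u)² + (-1·δa/a)²) = √(0.00505 + 0.0140) = 0.138
Q = 189.8, so δQ = 0.138 × 189.8 = 26.2.

26.2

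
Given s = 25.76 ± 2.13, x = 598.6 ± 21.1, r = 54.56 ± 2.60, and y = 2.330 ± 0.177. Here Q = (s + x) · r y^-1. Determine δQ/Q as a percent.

9.59%

Let u = s + x = 624.4. δu = √(δs² + δx²) = √(4.54 + 445) = 21.2, so δu/u = 0.0340.
Q is then a monomial in u, r, y:
δQ/Q = √((δu/u)² + (1·δr/r)² + (-1·δy/y)²) = √(0.00115 + 0.00227 + 0.00577) = 0.0959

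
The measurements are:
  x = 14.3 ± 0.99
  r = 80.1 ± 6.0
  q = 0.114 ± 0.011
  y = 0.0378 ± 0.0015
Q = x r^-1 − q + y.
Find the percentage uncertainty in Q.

Let p = x·r^-1 = 0.179. δp/p = √((1·δx/x)² + (-1·δr/r)²) = √(0.00479 + 0.00561) = 0.102, so δp = 0.0182.
Q = p − q + y: δQ = √(δp² + δq² + δy²) = √(0.000332 + 0.000121 + 2.25e-06) = 0.0213
Q = 0.102, so δQ/Q = 0.0213/0.102 = 0.208.

20.8%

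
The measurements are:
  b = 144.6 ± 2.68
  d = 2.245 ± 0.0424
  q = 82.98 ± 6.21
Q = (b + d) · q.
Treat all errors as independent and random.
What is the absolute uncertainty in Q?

Let u = b + d = 146.8. δu = √(δb² + δd²) = √(7.18 + 0.00180) = 2.68, so δu/u = 0.0183.
Q is then a monomial in u, q:
δQ/Q = √((δu/u)² + (1·δq/q)²) = √(0.000333 + 0.00560) = 0.0770
Q = 12190, so δQ = 0.0770 × 12190 = 939.

939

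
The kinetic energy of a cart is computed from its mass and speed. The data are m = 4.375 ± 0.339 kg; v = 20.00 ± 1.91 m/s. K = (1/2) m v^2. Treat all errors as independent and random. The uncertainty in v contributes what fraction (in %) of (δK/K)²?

(δK/K)² = (1·δm/m)² + (2·δv/v)²
  m term: (1×0.0775)² = 0.00600
  v term: (2×0.0955)² = 0.0365
Total = 0.0425. Share from v = 0.0365/0.0425 = 0.859.

85.9%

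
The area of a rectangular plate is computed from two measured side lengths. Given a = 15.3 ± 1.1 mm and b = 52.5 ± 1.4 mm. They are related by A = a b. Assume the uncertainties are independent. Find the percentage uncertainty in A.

7.67%

Since A is a product/quotient, work with relative uncertainties:
  (1·δa/a)² = (1×0.0719)² = 0.00517;  (1·δb/b)² = (1×0.0267)² = 0.000711
δA/A = √(0.00588) = 0.0767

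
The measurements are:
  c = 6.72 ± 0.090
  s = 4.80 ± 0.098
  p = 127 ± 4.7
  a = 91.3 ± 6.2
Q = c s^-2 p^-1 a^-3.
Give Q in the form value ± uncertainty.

Relative error in a monomial: (δQ/Q)² = Σ (nᵢ · δxᵢ/xᵢ)².
  (1·δc/c)² = (1×0.0134)² = 0.000179;  (-2·δs/s)² = (-2×0.0204)² = 0.00167;  (-1·δp/p)² = (-1×0.0370)² = 0.00137;  (-3·δa/a)² = (-3×0.0679)² = 0.0415
δQ/Q = √(0.0447) = 0.211
Q = 3.02e-09, so δQ = 0.211 × 3.02e-09 = 6.38e-10.

(3.02 ± 0.638) × 10^-9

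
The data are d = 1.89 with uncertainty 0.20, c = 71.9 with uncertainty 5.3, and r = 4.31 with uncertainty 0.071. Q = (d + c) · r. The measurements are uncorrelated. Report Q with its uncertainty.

318 ± 23.5

Let u = d + c = 73.8. δu = √(δd² + δc²) = √(0.0400 + 28.1) = 5.30, so δu/u = 0.0719.
Q is then a monomial in u, r:
δQ/Q = √((δu/u)² + (1·δr/r)²) = √(0.00517 + 0.000271) = 0.0737
Q = 318, so δQ = 0.0737 × 318 = 23.5.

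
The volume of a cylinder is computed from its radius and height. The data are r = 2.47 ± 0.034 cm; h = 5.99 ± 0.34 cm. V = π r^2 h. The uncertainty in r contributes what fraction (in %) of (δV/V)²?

(δV/V)² = (2·δr/r)² + (1·δh/h)²
  r term: (2×0.0138)² = 0.000758
  h term: (1×0.0568)² = 0.00322
Total = 0.00398. Share from r = 0.000758/0.00398 = 0.190.

19.0%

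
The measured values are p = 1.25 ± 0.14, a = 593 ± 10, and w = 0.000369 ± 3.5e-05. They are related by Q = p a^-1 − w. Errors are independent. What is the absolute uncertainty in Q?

Let h = p·a^-1 = 0.00211. δh/h = √((1·δp/p)² + (-1·δa/a)²) = √(0.0125 + 0.000284) = 0.113, so δh = 0.000239.
Q = h − w: δQ = √(δh² + δw²) = √(5.7e-08 + 1.22e-09) = 0.000241

0.000241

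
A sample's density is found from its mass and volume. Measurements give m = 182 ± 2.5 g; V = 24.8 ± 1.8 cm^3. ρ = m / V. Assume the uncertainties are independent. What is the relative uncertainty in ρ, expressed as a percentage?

7.39%

Since ρ is a product/quotient, work with relative uncertainties:
  (1·δm/m)² = (1×0.0137)² = 0.000189;  (-1·δV/V)² = (-1×0.0726)² = 0.00527
δρ/ρ = √(0.00546) = 0.0739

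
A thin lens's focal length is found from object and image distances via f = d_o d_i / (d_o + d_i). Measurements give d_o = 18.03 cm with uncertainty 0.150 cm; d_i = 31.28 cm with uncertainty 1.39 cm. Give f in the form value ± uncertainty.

11.44 ± 0.195 cm

∂f/∂d_o = (d_i/(d_o+d_i))² = 0.402;  ∂f/∂d_i = (d_o/(d_o+d_i))² = 0.134
δf = √((∂f/∂d_o · δd_o)² + (∂f/∂d_i · δd_i)²) = √(0.00364 + 0.0345) = 0.195 cm
f = 11.44 cm.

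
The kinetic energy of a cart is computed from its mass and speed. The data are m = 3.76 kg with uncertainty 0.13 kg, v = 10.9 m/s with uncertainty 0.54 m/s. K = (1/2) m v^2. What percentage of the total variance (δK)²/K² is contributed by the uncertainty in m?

10.9%

(δK/K)² = (1·δm/m)² + (2·δv/v)²
  m term: (1×0.0346)² = 0.00120
  v term: (2×0.0495)² = 0.00982
Total = 0.0110. Share from m = 0.00120/0.0110 = 0.109.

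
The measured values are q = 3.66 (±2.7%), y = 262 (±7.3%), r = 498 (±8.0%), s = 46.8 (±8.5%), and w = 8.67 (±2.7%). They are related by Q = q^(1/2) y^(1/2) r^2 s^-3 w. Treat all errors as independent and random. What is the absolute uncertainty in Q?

198

Products/powers → add relative errors in quadrature, weighted by exponent:
  (½·δq/q)² = (0.5×0.0270)² = 0.000182;  (½·δy/y)² = (0.5×0.0730)² = 0.00133;  (2·δr/r)² = (2×0.0800)² = 0.0256;  (-3·δs/s)² = (-3×0.0850)² = 0.0650;  (1·δw/w)² = (1×0.0270)² = 0.000729
δQ/Q = √(0.0929) = 0.305
Q = 650, so δQ = 0.305 × 650 = 198.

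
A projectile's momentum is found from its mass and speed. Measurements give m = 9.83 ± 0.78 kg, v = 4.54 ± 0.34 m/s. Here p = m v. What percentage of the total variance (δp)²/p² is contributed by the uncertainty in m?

52.9%

(δp/p)² = (1·δm/m)² + (1·δv/v)²
  m term: (1×0.0793)² = 0.00630
  v term: (1×0.0749)² = 0.00561
Total = 0.0119. Share from m = 0.00630/0.0119 = 0.529.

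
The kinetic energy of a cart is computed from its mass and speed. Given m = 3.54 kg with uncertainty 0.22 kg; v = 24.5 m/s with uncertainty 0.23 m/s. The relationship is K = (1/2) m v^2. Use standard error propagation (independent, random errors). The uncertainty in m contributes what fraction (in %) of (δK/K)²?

91.6%

(δK/K)² = (1·δm/m)² + (2·δv/v)²
  m term: (1×0.0621)² = 0.00386
  v term: (2×0.00939)² = 0.000353
Total = 0.00421. Share from m = 0.00386/0.00421 = 0.916.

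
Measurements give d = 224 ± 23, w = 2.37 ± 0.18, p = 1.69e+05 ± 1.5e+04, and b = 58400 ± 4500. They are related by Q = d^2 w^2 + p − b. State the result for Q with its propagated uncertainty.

(3.92 ± 0.737) × 10^5

Let h = d^2·w^2 = 2.82e+05. δh/h = √((2·δd/d)² + (2·δw/w)²) = √(0.0422 + 0.0231) = 0.255, so δh = 72000.
Q = h + p − b: δQ = √(δh² + δp² + δb²) = √(5.18e+09 + 2.25e+08 + 2.02e+07) = 73700
Q = 3.92e+05.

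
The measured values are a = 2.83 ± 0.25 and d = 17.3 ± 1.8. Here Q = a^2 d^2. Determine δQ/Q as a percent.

27.3%

Each factor contributes (exponent × relative error)² to (δQ/Q)²:
  (2·δa/a)² = (2×0.0883)² = 0.0312;  (2·δd/d)² = (2×0.104)² = 0.0433
δQ/Q = √(0.0745) = 0.273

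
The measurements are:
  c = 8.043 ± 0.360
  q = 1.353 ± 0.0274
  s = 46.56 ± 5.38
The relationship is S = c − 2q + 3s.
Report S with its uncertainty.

S is a linear combination, so absolute uncertainties add in quadrature:
  (δc)² = 0.130;  (2·δq)² = 0.00300;  (3·δs)² = 260
δS = √(261) = 16.1
S = 145.0.

145.0 ± 16.1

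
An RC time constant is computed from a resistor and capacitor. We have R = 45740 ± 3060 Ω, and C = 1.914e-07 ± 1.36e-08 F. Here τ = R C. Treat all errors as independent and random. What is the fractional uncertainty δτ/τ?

Products/powers → add relative errors in quadrature, weighted by exponent:
  (1·δR/R)² = (1×0.0669)² = 0.00448;  (1·δC/C)² = (1×0.0711)² = 0.00505
δτ/τ = √(0.00952) = 0.0976

0.0976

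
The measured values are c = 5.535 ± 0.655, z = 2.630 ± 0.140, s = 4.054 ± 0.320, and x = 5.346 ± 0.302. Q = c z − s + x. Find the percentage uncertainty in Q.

12.2%

Let p = c·z = 14.56. δp/p = √((1·δc/c)² + (1·δz/z)²) = √(0.0140 + 0.00283) = 0.130, so δp = 1.89.
Q = p − s + x: δQ = √(δp² + δs² + δx²) = √(3.57 + 0.102 + 0.0912) = 1.94
Q = 15.85, so δQ/Q = 1.94/15.85 = 0.122.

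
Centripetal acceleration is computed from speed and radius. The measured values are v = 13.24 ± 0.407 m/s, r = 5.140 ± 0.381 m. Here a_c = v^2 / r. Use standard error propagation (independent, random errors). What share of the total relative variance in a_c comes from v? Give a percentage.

40.8%

(δa_c/a_c)² = (2·δv/v)² + (-1·δr/r)²
  v term: (2×0.0307)² = 0.00378
  r term: (-1×0.0741)² = 0.00549
Total = 0.00927. Share from v = 0.00378/0.00927 = 0.408.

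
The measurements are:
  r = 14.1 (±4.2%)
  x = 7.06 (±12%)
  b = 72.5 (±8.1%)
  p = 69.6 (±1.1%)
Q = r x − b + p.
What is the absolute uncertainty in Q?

14.0

Let w = r·x = 99.5. δw/w = √((1·δr/r)² + (1·δx/x)²) = √(0.00176 + 0.0144) = 0.127, so δw = 12.7.
Q = w − b + p: δQ = √(δw² + δb² + δp²) = √(160 + 34.5 + 0.586) = 14.0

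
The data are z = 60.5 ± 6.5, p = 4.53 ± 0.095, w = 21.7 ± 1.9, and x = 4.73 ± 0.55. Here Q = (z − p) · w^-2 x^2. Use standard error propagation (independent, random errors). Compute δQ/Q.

0.313

Let u = z − p = 56.0. δu = √(δz² + δp²) = √(42.2 + 0.00903) = 6.50, so δu/u = 0.116.
Q is then a monomial in u, w, x:
δQ/Q = √((δu/u)² + (-2·δw/w)² + (2·δx/x)²) = √(0.0135 + 0.0307 + 0.0541) = 0.313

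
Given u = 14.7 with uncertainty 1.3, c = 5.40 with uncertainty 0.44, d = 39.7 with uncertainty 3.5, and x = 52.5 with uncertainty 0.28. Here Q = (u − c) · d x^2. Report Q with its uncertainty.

Let w = u − c = 9.30. δw = √(δu² + δc²) = √(1.69 + 0.194) = 1.37, so δw/w = 0.148.
Q is then a monomial in w, d, x:
δQ/Q = √((δw/w)² + (1·δd/d)² + (2·δx/x)²) = √(0.0218 + 0.00777 + 0.000114) = 0.172
Q = 1.02e+06, so δQ = 0.172 × 1.02e+06 = 1.75e+05.

(1.02 ± 0.175) × 10^6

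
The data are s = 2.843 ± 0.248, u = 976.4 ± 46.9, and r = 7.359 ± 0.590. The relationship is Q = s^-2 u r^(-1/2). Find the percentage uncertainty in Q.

18.5%

Products/powers → add relative errors in quadrature, weighted by exponent:
  (-2·δs/s)² = (-2×0.0872)² = 0.0304;  (1·δu/u)² = (1×0.0480)² = 0.00231;  (−½·δr/r)² = (-0.5×0.0802)² = 0.00161
δQ/Q = √(0.0344) = 0.185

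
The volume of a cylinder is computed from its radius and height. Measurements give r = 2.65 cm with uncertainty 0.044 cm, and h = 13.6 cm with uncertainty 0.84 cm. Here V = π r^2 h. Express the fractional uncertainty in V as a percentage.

7.01%

For a monomial V ∝ r^2, h, fractional errors add in quadrature:
  (2·δr/r)² = (2×0.0166)² = 0.00110;  (1·δh/h)² = (1×0.0618)² = 0.00381
δV/V = √(0.00492) = 0.0701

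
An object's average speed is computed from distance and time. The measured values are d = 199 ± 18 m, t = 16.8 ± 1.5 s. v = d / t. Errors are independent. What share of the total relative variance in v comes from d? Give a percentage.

50.6%

(δv/v)² = (1·δd/d)² + (-1·δt/t)²
  d term: (1×0.0905)² = 0.00818
  t term: (-1×0.0893)² = 0.00797
Total = 0.0162. Share from d = 0.00818/0.0162 = 0.506.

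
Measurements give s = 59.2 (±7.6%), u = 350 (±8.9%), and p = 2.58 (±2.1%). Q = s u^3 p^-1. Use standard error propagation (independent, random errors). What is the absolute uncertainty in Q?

For a monomial Q ∝ s, u^3, p^-1, fractional errors add in quadrature:
  (1·δs/s)² = (1×0.0760)² = 0.00578;  (3·δu/u)² = (3×0.0890)² = 0.0713;  (-1·δp/p)² = (-1×0.0210)² = 0.000441
δQ/Q = √(0.0775) = 0.278
Q = 9.84e+08, so δQ = 0.278 × 9.84e+08 = 2.74e+08.

2.74e+08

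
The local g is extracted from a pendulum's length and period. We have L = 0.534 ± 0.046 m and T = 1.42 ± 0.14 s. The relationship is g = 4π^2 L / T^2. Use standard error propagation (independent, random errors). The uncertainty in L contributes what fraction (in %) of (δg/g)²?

16.0%

(δg/g)² = (1·δL/L)² + (-2·δT/T)²
  L term: (1×0.0861)² = 0.00742
  T term: (-2×0.0986)² = 0.0389
Total = 0.0463. Share from L = 0.00742/0.0463 = 0.160.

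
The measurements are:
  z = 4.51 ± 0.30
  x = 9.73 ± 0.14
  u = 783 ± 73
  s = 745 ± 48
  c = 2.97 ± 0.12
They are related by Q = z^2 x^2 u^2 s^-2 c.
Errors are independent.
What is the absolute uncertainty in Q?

Relative error in a monomial: (δQ/Q)² = Σ (nᵢ · δxᵢ/xᵢ)².
  (2·δz/z)² = (2×0.0665)² = 0.0177;  (2·δx/x)² = (2×0.0144)² = 0.000828;  (2·δu/u)² = (2×0.0932)² = 0.0348;  (-2·δs/s)² = (-2×0.0644)² = 0.0166;  (1·δc/c)² = (1×0.0404)² = 0.00163
δQ/Q = √(0.0715) = 0.267
Q = 6320, so δQ = 0.267 × 6320 = 1690.

1690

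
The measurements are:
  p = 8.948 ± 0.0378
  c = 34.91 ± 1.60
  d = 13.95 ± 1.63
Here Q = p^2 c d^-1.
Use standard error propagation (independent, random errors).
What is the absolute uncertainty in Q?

25.2

Each factor contributes (exponent × relative error)² to (δQ/Q)²:
  (2·δp/p)² = (2×0.00422)² = 7.14e-05;  (1·δc/c)² = (1×0.0458)² = 0.00210;  (-1·δd/d)² = (-1×0.117)² = 0.0137
δQ/Q = √(0.0158) = 0.126
Q = 200.4, so δQ = 0.126 × 200.4 = 25.2.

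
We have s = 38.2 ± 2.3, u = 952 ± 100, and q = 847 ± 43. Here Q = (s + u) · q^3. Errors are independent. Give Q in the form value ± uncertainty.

Let w = s + u = 990. δw = √(δs² + δu²) = √(5.29 + 10000) = 100, so δw/w = 0.101.
Q is then a monomial in w, q:
δQ/Q = √((δw/w)² + (3·δq/q)²) = √(0.0102 + 0.0232) = 0.183
Q = 6.02e+11, so δQ = 0.183 × 6.02e+11 = 1.1e+11.

(6.02 ± 1.10) × 10^11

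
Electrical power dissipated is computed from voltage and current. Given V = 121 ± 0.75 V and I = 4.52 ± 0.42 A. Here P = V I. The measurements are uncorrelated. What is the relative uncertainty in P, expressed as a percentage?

9.31%

Since P is a product/quotient, work with relative uncertainties:
  (1·δV/V)² = (1×0.00620)² = 3.84e-05;  (1·δI/I)² = (1×0.0929)² = 0.00863
δP/P = √(0.00867) = 0.0931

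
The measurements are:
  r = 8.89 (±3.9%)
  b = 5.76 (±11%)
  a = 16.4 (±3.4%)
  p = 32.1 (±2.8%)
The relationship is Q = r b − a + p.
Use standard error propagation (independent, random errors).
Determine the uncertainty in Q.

6.07

Let w = r·b = 51.2. δw/w = √((1·δr/r)² + (1·δb/b)²) = √(0.00152 + 0.0121) = 0.117, so δw = 5.98.
Q = w − a + p: δQ = √(δw² + δa² + δp²) = √(35.7 + 0.311 + 0.808) = 6.07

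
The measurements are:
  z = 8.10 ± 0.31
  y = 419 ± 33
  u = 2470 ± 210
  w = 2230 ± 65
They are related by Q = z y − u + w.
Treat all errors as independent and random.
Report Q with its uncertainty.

3150 ± 370

Let p = z·y = 3390. δp/p = √((1·δz/z)² + (1·δy/y)²) = √(0.00146 + 0.00620) = 0.0876, so δp = 297.
Q = p − u + w: δQ = √(δp² + δu² + δw²) = √(88300 + 44100 + 4220) = 370
Q = 3150.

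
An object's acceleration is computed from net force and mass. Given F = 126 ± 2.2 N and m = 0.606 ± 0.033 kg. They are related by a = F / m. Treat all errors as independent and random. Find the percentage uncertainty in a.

5.72%

Each factor contributes (exponent × relative error)² to (δa/a)²:
  (1·δF/F)² = (1×0.0175)² = 0.000305;  (-1·δm/m)² = (-1×0.0545)² = 0.00297
δa/a = √(0.00327) = 0.0572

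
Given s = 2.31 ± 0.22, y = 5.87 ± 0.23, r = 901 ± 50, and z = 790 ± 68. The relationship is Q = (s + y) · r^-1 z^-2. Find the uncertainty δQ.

Let u = s + y = 8.18. δu = √(δs² + δy²) = √(0.0484 + 0.0529) = 0.318, so δu/u = 0.0389.
Q is then a monomial in u, r, z:
δQ/Q = √((δu/u)² + (-1·δr/r)² + (-2·δz/z)²) = √(0.00151 + 0.00308 + 0.0296) = 0.185
Q = 1.45e-08, so δQ = 0.185 × 1.45e-08 = 2.69e-09.

2.69e-09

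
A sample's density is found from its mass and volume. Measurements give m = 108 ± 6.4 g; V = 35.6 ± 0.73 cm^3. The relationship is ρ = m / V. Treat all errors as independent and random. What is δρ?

ρ is a product of powers, so relative uncertainties combine in quadrature:
  (1·δm/m)² = (1×0.0593)² = 0.00351;  (-1·δV/V)² = (-1×0.0205)² = 0.000420
δρ/ρ = √(0.00393) = 0.0627
ρ = 3.03 g/cm^3, so δρ = 0.0627 × 3.03 = 0.190 g/cm^3.

0.190 g/cm^3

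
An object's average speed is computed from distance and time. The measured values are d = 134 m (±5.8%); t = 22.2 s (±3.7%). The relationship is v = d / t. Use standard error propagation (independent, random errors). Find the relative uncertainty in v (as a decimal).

0.0688

Each factor contributes (exponent × relative error)² to (δv/v)²:
  (1·δd/d)² = (1×0.0580)² = 0.00336;  (-1·δt/t)² = (-1×0.0370)² = 0.00137
δv/v = √(0.00473) = 0.0688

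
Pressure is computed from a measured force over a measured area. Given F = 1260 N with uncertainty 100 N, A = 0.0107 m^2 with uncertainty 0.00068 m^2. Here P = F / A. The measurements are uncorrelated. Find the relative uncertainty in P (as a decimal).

0.102

Relative error in a monomial: (δP/P)² = Σ (nᵢ · δxᵢ/xᵢ)².
  (1·δF/F)² = (1×0.0794)² = 0.00630;  (-1·δA/A)² = (-1×0.0636)² = 0.00404
δP/P = √(0.0103) = 0.102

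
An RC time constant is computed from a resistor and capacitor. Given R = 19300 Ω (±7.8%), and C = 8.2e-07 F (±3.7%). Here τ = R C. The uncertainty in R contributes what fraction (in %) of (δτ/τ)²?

(δτ/τ)² = (1·δR/R)² + (1·δC/C)²
  R term: (1×0.0780)² = 0.00608
  C term: (1×0.0370)² = 0.00137
Total = 0.00745. Share from R = 0.00608/0.00745 = 0.816.

81.6%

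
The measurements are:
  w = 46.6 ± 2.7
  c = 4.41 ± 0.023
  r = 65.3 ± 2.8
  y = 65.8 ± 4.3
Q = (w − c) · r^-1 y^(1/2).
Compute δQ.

0.439

Let u = w − c = 42.2. δu = √(δw² + δc²) = √(7.29 + 0.000529) = 2.70, so δu/u = 0.0640.
Q is then a monomial in u, r, y:
δQ/Q = √((δu/u)² + (-1·δr/r)² + (½·δy/y)²) = √(0.00410 + 0.00184 + 0.00107) = 0.0837
Q = 5.24, so δQ = 0.0837 × 5.24 = 0.439.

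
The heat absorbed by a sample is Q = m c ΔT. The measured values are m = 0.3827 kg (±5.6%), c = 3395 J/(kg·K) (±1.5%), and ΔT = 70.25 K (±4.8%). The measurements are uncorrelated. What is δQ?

Each factor contributes (exponent × relative error)² to (δQ/Q)²:
  (1·δm/m)² = (1×0.0560)² = 0.00314;  (1·δc/c)² = (1×0.0150)² = 0.000225;  (1·δΔT/ΔT)² = (1×0.0480)² = 0.00230
δQ/Q = √(0.00566) = 0.0753
Q = 91270 J, so δQ = 0.0753 × 91270 = 6870 J.

6870 J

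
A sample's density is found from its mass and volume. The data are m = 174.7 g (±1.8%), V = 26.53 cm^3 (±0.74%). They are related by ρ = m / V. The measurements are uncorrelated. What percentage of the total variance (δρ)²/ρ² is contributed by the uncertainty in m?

85.5%

(δρ/ρ)² = (1·δm/m)² + (-1·δV/V)²
  m term: (1×0.0180)² = 0.000324
  V term: (-1×0.00740)² = 5.48e-05
Total = 0.000379. Share from m = 0.000324/0.000379 = 0.855.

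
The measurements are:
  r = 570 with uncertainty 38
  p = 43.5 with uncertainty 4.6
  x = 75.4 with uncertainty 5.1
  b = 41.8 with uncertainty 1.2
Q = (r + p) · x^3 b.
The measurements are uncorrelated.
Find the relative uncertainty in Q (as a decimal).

0.214

Let u = r + p = 614. δu = √(δr² + δp²) = √(1440 + 21.2) = 38.3, so δu/u = 0.0624.
Q is then a monomial in u, x, b:
δQ/Q = √((δu/u)² + (3·δx/x)² + (1·δb/b)²) = √(0.00389 + 0.0412 + 0.000824) = 0.214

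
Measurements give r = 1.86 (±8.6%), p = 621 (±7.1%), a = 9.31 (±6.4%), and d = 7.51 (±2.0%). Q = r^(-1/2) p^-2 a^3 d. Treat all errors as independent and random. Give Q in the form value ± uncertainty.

0.0115 ± 0.00281

For a monomial Q ∝ r^(-1/2), p^-2, a^3, d, fractional errors add in quadrature:
  (−½·δr/r)² = (-0.5×0.0860)² = 0.00185;  (-2·δp/p)² = (-2×0.0710)² = 0.0202;  (3·δa/a)² = (3×0.0640)² = 0.0369;  (1·δd/d)² = (1×0.0200)² = 0.000400
δQ/Q = √(0.0593) = 0.243
Q = 0.0115, so δQ = 0.243 × 0.0115 = 0.00281.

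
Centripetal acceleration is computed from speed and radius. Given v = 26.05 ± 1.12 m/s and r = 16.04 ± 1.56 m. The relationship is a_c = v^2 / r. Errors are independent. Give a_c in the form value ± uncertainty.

42.31 ± 5.49 m/s^2

Products/powers → add relative errors in quadrature, weighted by exponent:
  (2·δv/v)² = (2×0.0430)² = 0.00739;  (-1·δr/r)² = (-1×0.0973)² = 0.00946
δa_c/a_c = √(0.0169) = 0.130
a_c = 42.31 m/s^2, so δa_c = 0.130 × 42.31 = 5.49 m/s^2.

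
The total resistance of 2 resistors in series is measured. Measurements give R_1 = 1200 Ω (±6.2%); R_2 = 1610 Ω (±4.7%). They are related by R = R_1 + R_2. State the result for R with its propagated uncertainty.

2810 ± 106 Ω

Sums and differences: (δR)² = Σ (cᵢ δxᵢ)².
  (δR_1)² = 5540;  (δR_2)² = 5730
δR = √(11300) = 106 Ω
R = 2810 Ω.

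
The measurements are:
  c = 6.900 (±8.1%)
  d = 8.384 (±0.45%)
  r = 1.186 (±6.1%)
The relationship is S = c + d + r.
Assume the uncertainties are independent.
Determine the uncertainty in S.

Absolute uncertainties add in quadrature for a linear combination:
  (δc)² = 0.312;  (δd)² = 0.00142;  (δr)² = 0.00523
δS = √(0.319) = 0.565

0.565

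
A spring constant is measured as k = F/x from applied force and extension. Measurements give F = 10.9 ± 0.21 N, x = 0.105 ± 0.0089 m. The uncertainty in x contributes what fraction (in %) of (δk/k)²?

(δk/k)² = (1·δF/F)² + (-1·δx/x)²
  F term: (1×0.0193)² = 0.000371
  x term: (-1×0.0848)² = 0.00718
Total = 0.00756. Share from x = 0.00718/0.00756 = 0.951.

95.1%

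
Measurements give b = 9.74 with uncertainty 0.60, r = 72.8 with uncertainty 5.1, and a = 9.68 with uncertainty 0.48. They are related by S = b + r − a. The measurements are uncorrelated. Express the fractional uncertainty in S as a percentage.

For a sum/difference, combine absolute errors in quadrature:
  (δb)² = 0.360;  (δr)² = 26.0;  (δa)² = 0.230
δS = √(26.6) = 5.16
S = 72.9, so δS/S = 5.16/72.9 = 0.0708.

7.08%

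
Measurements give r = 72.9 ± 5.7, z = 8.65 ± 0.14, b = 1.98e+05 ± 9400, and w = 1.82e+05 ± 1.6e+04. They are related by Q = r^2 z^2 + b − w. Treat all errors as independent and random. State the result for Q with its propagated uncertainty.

(4.14 ± 0.662) × 10^5

Let p = r^2·z^2 = 3.98e+05. δp/p = √((2·δr/r)² + (2·δz/z)²) = √(0.0245 + 0.00105) = 0.160, so δp = 63500.
Q = p + b − w: δQ = √(δp² + δb² + δw²) = √(4.03e+09 + 8.84e+07 + 2.56e+08) = 66200
Q = 4.14e+05.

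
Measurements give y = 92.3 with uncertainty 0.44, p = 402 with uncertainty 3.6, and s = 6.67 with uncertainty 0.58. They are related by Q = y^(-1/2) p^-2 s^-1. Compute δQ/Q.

Q is a product of powers, so relative uncertainties combine in quadrature:
  (−½·δy/y)² = (-0.5×0.00477)² = 5.68e-06;  (-2·δp/p)² = (-2×0.00896)² = 0.000321;  (-1·δs/s)² = (-1×0.0870)² = 0.00756
δQ/Q = √(0.00789) = 0.0888

0.0888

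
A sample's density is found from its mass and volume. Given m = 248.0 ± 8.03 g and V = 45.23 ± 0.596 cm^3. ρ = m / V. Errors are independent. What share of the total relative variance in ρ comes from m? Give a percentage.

(δρ/ρ)² = (1·δm/m)² + (-1·δV/V)²
  m term: (1×0.0324)² = 0.00105
  V term: (-1×0.0132)² = 0.000174
Total = 0.00122. Share from m = 0.00105/0.00122 = 0.858.

85.8%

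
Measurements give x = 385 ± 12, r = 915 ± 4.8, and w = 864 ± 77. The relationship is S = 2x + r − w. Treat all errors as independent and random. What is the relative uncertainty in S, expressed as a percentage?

Absolute uncertainties add in quadrature for a linear combination:
  (2·δx)² = 576;  (δr)² = 23.0;  (δw)² = 5930
δS = √(6530) = 80.8
S = 821, so δS/S = 80.8/821 = 0.0984.

9.84%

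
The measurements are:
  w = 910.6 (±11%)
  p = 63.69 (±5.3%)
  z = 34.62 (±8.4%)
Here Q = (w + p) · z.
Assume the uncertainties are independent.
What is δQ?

Let u = w + p = 974.3. δu = √(δw² + δp²) = √(10000 + 11.4) = 100, so δu/u = 0.103.
Q is then a monomial in u, z:
δQ/Q = √((δu/u)² + (1·δz/z)²) = √(0.0106 + 0.00706) = 0.133
Q = 33730, so δQ = 0.133 × 33730 = 4480.

4480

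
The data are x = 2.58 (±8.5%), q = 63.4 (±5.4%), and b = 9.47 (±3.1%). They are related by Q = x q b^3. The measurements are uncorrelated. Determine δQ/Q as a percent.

13.7%

Each factor contributes (exponent × relative error)² to (δQ/Q)²:
  (1·δx/x)² = (1×0.0850)² = 0.00723;  (1·δq/q)² = (1×0.0540)² = 0.00292;  (3·δb/b)² = (3×0.0310)² = 0.00865
δQ/Q = √(0.0188) = 0.137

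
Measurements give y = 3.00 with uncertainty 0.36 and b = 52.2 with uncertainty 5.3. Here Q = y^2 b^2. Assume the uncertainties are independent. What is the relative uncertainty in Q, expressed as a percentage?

31.4%

Products/powers → add relative errors in quadrature, weighted by exponent:
  (2·δy/y)² = (2×0.120)² = 0.0576;  (2·δb/b)² = (2×0.102)² = 0.0412
δQ/Q = √(0.0988) = 0.314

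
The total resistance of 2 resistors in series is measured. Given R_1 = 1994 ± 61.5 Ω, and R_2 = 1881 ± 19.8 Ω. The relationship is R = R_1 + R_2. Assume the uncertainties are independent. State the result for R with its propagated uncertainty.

Sums and differences: (δR)² = Σ (cᵢ δxᵢ)².
  (δR_1)² = 3780;  (δR_2)² = 392
δR = √(4170) = 64.6 Ω
R = 3875 Ω.

3875 ± 64.6 Ω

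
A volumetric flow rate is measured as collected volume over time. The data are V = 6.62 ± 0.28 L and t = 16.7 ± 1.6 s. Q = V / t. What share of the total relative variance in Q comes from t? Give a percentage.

83.7%

(δQ/Q)² = (1·δV/V)² + (-1·δt/t)²
  V term: (1×0.0423)² = 0.00179
  t term: (-1×0.0958)² = 0.00918
Total = 0.0110. Share from t = 0.00918/0.0110 = 0.837.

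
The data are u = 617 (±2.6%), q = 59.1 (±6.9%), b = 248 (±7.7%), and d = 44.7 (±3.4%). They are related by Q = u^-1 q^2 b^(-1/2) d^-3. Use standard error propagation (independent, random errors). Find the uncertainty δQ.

7.16e-07

Products/powers → add relative errors in quadrature, weighted by exponent:
  (-1·δu/u)² = (-1×0.0260)² = 0.000676;  (2·δq/q)² = (2×0.0690)² = 0.0190;  (−½·δb/b)² = (-0.5×0.0770)² = 0.00148;  (-3·δd/d)² = (-3×0.0340)² = 0.0104
δQ/Q = √(0.0316) = 0.178
Q = 4.02e-06, so δQ = 0.178 × 4.02e-06 = 7.16e-07.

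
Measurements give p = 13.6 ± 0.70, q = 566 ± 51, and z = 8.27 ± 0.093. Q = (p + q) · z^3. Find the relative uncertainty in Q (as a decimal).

0.0942

Let u = p + q = 580. δu = √(δp² + δq²) = √(0.490 + 2600) = 51.0, so δu/u = 0.0880.
Q is then a monomial in u, z:
δQ/Q = √((δu/u)² + (3·δz/z)²) = √(0.00774 + 0.00114) = 0.0942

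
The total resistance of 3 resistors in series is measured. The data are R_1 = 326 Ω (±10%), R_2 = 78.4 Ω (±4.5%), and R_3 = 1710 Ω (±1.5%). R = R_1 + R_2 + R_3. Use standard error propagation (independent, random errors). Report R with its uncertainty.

Sums and differences: (δR)² = Σ (cᵢ δxᵢ)².
  (δR_1)² = 1060;  (δR_2)² = 12.4;  (δR_3)² = 658
δR = √(1730) = 41.6 Ω
R = 2110 Ω.

2110 ± 41.6 Ω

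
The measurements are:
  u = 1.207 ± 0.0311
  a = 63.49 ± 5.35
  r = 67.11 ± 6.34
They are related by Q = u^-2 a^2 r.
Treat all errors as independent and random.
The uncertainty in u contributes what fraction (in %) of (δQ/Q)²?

6.64%

(δQ/Q)² = (-2·δu/u)² + (2·δa/a)² + (1·δr/r)²
  u term: (-2×0.0258)² = 0.00266
  a term: (2×0.0843)² = 0.0284
  r term: (1×0.0945)² = 0.00892
Total = 0.0400. Share from u = 0.00266/0.0400 = 0.0664.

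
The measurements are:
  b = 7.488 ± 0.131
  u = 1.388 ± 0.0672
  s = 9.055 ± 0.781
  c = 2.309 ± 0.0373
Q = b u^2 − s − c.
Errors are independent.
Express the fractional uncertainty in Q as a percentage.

Let p = b·u^2 = 14.43. δp/p = √((1·δb/b)² + (2·δu/u)²) = √(0.000306 + 0.00938) = 0.0984, so δp = 1.42.
Q = p − s − c: δQ = √(δp² + δs² + δc²) = √(2.01 + 0.610 + 0.00139) = 1.62
Q = 3.062, so δQ/Q = 1.62/3.062 = 0.529.

52.9%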